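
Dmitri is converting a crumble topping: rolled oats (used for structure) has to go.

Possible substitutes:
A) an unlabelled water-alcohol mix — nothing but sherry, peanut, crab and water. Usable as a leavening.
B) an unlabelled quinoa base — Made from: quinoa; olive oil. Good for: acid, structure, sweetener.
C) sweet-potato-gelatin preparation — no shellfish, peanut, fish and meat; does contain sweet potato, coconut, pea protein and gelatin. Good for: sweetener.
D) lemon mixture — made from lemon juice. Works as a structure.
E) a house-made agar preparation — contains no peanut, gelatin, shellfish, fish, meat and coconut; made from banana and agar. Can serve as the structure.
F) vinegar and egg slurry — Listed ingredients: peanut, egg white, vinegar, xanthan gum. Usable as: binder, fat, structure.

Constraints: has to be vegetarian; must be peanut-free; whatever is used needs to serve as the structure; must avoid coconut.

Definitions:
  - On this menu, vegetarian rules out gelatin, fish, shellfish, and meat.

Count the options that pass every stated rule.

A: not usable as a structure; has crab, so not vegetarian (and 1 more) — no
B: every rule checks out — OK
C: not usable as a structure; has gelatin, so not vegetarian (and 1 more) — no
D: all constraints satisfied — valid
E: works as a structure, vegetarian, no peanut — OK
F: has peanut, so not peanut-free — reject

3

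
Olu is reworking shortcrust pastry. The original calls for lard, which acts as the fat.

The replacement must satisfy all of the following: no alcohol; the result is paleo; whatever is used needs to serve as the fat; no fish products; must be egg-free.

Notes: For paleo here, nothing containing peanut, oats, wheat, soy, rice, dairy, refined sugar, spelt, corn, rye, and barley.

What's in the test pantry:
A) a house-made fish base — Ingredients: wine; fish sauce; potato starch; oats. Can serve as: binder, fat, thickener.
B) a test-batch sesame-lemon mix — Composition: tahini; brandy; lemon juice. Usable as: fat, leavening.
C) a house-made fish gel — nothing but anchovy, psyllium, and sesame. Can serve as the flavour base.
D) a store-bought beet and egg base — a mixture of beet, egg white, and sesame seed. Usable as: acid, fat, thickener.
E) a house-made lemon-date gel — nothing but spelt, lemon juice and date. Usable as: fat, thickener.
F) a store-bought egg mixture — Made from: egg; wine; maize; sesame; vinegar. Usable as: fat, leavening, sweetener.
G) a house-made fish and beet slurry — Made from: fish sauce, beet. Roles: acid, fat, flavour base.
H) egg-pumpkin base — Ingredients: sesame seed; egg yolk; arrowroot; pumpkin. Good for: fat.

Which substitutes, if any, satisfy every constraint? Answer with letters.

none

A: has oats, so not paleo; has wine, so not alcohol-free (and 1 more) — reject
B: has brandy, so not alcohol-free — no
C: not usable as a fat; has anchovy, so not fish-free — no
D: has egg white, so not egg-free — reject
E: has spelt, so not paleo — reject
F: has maize, so not paleo; has wine, so not alcohol-free (and 1 more) — out
G: has fish sauce, so not fish-free — reject
H: has egg yolk, so not egg-free — reject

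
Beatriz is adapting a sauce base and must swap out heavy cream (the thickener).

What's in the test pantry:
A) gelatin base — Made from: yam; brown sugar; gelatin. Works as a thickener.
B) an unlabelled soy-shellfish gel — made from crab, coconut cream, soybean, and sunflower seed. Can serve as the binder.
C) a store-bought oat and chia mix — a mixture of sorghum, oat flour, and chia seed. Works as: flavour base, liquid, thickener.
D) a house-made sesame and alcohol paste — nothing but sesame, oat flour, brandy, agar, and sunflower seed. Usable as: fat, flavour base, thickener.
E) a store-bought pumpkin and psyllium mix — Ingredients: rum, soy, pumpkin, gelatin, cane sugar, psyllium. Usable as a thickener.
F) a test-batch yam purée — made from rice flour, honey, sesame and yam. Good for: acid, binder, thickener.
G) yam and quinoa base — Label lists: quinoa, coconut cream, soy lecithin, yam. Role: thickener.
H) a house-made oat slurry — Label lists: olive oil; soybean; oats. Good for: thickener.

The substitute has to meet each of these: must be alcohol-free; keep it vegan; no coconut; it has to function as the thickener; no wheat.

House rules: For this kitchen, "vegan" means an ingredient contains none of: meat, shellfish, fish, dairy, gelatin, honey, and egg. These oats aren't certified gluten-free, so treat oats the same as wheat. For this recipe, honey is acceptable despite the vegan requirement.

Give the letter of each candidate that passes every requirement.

A: has gelatin, so not vegan — no
B: not usable as a thickener; has crab, so not vegan (and 1 more) — out
C: has oat flour, so not wheat-free — out
D: has oat flour, so not wheat-free; has brandy, so not alcohol-free — no
E: has gelatin, so not vegan; has rum, so not alcohol-free — reject
F: honey is permitted under the vegan carve-out; nothing else excluded — OK
G: has coconut cream, so not coconut-free — reject
H: has oats, so not wheat-free — reject

F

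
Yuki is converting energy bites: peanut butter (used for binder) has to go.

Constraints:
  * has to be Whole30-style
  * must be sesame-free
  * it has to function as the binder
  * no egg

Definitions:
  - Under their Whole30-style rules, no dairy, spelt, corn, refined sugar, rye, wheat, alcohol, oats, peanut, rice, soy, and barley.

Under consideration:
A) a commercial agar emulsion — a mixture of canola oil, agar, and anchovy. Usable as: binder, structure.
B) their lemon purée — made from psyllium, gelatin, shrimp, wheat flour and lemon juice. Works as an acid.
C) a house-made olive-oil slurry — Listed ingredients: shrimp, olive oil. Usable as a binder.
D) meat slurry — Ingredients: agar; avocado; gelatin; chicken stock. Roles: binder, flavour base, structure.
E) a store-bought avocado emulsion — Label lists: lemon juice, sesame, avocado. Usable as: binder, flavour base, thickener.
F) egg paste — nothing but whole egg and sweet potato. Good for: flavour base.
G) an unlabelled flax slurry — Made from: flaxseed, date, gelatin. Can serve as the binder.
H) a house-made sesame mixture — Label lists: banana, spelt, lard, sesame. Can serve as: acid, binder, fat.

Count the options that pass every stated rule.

4

A: only anchovy, canola oil and agar; none excluded — valid
B: not usable as a binder; has wheat flour, so not Whole30-style — no
C: every rule checks out — OK
D: works as a binder, no sesame, no egg — OK
E: has sesame, so not sesame-free — out
F: not usable as a binder; has whole egg, so not egg-free — no
G: only gelatin, date, and flaxseed; none excluded — OK
H: has spelt, so not Whole30-style; has sesame, so not sesame-free — out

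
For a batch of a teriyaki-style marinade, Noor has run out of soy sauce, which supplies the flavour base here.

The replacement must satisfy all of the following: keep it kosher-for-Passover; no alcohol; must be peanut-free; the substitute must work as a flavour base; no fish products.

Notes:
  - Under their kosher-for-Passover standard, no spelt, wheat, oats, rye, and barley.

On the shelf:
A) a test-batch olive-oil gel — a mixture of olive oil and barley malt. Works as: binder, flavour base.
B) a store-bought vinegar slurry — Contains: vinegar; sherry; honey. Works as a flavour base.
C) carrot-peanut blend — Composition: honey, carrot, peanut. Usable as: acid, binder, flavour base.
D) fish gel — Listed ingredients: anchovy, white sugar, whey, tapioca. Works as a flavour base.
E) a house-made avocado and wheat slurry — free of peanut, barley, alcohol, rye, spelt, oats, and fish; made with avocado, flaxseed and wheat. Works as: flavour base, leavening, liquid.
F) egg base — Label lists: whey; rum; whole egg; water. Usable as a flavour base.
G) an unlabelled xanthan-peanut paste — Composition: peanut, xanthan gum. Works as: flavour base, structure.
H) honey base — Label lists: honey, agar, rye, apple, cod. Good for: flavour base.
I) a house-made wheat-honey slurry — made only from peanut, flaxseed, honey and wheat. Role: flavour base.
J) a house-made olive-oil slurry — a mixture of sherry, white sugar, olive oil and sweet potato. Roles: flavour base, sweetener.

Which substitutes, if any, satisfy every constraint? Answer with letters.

A: has barley malt, so not kosher-for-Passover — reject
B: has sherry, so not alcohol-free — out
C: has peanut, so not peanut-free — out
D: has anchovy, so not fish-free — no
E: has wheat, so not kosher-for-Passover — out
F: has rum, so not alcohol-free — reject
G: has peanut, so not peanut-free — out
H: has rye, so not kosher-for-Passover; has cod, so not fish-free — reject
I: has wheat, so not kosher-for-Passover; has peanut, so not peanut-free — out
J: has sherry, so not alcohol-free — out

none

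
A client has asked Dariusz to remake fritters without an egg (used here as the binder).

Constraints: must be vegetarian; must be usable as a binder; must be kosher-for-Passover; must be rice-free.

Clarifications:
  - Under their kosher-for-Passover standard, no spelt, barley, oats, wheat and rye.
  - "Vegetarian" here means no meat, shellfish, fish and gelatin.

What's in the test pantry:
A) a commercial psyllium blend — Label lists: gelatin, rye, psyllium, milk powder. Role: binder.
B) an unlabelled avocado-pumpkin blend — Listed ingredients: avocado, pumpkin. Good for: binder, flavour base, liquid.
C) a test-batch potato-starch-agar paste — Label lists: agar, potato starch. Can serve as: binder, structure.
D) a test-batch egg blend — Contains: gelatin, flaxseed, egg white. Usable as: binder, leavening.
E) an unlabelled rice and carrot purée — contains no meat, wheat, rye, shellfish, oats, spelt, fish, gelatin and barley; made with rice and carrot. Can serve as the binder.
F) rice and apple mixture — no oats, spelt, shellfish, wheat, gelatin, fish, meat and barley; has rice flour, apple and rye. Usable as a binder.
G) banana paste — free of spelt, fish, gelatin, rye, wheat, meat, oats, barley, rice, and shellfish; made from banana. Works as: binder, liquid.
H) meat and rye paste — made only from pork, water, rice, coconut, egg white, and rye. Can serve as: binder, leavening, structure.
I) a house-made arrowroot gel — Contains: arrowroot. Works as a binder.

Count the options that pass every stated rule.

A: has rye, so not kosher-for-Passover; has gelatin, so not vegetarian — no
B: nothing on the exclusion list — OK
C: vegetarian, kosher-for-Passover — OK
D: has gelatin, so not vegetarian — out
E: has rice, so not rice-free — no
F: has rye, so not kosher-for-Passover; has rice flour, so not rice-free — reject
G: no rice, kosher-for-Passover — OK
H: has rye, so not kosher-for-Passover; has pork, so not vegetarian (and 1 more) — out
I: kosher-for-Passover, vegetarian — valid

4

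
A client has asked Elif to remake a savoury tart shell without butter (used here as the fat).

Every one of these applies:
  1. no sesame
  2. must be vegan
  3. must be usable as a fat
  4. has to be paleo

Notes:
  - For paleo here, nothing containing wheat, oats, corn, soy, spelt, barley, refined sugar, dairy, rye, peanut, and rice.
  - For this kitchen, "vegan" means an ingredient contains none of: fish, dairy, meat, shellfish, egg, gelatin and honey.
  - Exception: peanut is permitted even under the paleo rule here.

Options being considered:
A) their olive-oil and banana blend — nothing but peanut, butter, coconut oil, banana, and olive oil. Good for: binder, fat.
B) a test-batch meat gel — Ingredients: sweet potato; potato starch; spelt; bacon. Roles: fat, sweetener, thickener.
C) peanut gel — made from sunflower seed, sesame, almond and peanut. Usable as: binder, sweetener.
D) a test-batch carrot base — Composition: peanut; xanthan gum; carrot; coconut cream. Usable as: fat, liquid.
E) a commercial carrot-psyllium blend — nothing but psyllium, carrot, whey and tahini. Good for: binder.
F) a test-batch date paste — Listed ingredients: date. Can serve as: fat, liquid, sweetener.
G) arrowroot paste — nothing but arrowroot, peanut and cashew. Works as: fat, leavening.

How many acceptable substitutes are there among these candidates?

A: has butter, so not paleo; has butter, so not vegan — no
B: has spelt, so not paleo; has bacon, so not vegan — no
C: not usable as a fat; has sesame, so not sesame-free — no
D: peanut is permitted under the paleo carve-out; nothing else excluded — OK
E: not usable as a fat; has whey, so not paleo (and 2 more) — out
F: every rule checks out — OK
G: peanut is permitted under the paleo carve-out; nothing else excluded — valid

3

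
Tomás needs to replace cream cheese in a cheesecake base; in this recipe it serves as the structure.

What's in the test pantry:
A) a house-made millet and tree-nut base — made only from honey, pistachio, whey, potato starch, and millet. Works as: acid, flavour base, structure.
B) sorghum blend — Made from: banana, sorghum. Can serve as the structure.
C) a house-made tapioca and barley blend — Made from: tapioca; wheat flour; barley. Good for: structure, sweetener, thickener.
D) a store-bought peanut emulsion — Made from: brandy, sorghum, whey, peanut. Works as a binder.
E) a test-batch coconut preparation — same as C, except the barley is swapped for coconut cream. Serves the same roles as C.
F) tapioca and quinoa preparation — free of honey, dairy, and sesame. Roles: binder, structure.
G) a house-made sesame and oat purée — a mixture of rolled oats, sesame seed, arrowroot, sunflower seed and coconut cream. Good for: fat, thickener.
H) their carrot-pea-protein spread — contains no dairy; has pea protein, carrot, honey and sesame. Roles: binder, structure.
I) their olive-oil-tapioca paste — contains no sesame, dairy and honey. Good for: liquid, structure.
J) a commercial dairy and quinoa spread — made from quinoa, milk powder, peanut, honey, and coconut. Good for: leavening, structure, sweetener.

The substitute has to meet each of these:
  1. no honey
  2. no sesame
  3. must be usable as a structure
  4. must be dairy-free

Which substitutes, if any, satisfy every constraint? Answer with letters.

B, C, E, F, I

A: has honey, so not honey-free; has whey, so not dairy-free — no
B: only banana and sorghum; none excluded — keep
C: only barley, wheat flour, and tapioca; none excluded — OK
D: not usable as a structure; has whey, so not dairy-free — no
E: only coconut cream, wheat flour, and tapioca; none excluded — valid
F: works as a structure, no honey, no sesame — OK
G: not usable as a structure; has sesame seed, so not sesame-free — out
H: has honey, so not honey-free; has sesame, so not sesame-free — reject
I: works as a structure, no sesame, no dairy — OK
J: has honey, so not honey-free; has milk powder, so not dairy-free — out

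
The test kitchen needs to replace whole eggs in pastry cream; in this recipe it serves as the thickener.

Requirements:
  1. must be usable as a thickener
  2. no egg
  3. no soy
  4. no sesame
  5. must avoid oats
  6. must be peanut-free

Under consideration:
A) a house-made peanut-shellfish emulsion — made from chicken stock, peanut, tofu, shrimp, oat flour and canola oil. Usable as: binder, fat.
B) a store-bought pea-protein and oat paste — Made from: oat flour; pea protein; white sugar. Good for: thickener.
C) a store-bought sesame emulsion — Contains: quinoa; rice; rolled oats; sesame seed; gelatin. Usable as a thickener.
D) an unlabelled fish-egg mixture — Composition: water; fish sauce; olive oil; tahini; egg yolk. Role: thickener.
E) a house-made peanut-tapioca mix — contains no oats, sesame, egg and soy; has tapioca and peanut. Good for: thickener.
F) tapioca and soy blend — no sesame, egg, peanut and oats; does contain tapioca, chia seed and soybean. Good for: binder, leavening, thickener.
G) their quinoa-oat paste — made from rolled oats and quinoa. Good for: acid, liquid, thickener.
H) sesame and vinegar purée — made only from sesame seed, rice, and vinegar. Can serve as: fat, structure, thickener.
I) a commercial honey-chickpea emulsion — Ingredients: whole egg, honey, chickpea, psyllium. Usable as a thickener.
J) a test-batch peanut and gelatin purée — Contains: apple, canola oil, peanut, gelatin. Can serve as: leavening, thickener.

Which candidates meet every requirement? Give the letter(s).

A: not usable as a thickener; has tofu, so not soy-free (and 2 more) — no
B: has oat flour, so not oat-free — out
C: has rolled oats, so not oat-free; has sesame seed, so not sesame-free — out
D: has tahini, so not sesame-free; has egg yolk, so not egg-free — reject
E: has peanut, so not peanut-free — reject
F: has soybean, so not soy-free — no
G: has rolled oats, so not oat-free — reject
H: has sesame seed, so not sesame-free — no
I: has whole egg, so not egg-free — out
J: has peanut, so not peanut-free — reject

none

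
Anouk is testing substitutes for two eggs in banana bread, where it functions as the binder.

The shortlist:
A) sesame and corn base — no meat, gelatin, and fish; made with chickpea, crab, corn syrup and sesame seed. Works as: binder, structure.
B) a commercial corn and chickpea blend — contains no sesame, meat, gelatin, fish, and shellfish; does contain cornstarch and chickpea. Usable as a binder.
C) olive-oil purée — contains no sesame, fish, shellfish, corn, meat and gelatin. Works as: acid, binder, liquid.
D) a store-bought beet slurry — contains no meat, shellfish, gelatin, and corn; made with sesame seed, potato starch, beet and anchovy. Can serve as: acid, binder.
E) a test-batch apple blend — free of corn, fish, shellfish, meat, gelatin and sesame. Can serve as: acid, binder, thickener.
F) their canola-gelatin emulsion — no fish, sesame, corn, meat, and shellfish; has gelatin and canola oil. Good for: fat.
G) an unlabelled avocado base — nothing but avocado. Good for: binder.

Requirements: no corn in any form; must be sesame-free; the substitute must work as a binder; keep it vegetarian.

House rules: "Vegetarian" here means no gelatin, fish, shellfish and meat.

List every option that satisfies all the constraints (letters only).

C, E, G

A: has crab, so not vegetarian; has corn syrup, so not corn-free (and 1 more) — out
B: has cornstarch, so not corn-free — out
C: no corn, vegetarian — keep
D: has anchovy, so not vegetarian; has sesame seed, so not sesame-free — reject
E: no sesame, no corn — valid
F: not usable as a binder; has gelatin, so not vegetarian — no
G: only avocado; none excluded — valid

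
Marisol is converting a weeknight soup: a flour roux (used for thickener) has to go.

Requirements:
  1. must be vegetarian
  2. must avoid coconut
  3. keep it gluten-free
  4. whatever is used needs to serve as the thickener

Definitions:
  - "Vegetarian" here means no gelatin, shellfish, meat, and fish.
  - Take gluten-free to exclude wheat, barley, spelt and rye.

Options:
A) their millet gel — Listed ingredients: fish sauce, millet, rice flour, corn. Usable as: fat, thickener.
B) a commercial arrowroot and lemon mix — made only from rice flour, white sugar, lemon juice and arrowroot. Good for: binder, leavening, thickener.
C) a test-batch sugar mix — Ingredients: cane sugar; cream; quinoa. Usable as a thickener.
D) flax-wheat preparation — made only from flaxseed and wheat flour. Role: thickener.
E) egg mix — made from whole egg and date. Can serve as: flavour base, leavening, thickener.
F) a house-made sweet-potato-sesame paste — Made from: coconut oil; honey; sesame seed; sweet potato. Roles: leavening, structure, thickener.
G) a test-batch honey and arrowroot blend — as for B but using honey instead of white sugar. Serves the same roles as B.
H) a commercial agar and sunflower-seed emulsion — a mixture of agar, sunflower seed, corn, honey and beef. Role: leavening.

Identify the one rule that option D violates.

gluten-free

usable as a thickener: satisfied
vegetarian: satisfied
gluten-free: has wheat flour — fails
coconut-free: satisfied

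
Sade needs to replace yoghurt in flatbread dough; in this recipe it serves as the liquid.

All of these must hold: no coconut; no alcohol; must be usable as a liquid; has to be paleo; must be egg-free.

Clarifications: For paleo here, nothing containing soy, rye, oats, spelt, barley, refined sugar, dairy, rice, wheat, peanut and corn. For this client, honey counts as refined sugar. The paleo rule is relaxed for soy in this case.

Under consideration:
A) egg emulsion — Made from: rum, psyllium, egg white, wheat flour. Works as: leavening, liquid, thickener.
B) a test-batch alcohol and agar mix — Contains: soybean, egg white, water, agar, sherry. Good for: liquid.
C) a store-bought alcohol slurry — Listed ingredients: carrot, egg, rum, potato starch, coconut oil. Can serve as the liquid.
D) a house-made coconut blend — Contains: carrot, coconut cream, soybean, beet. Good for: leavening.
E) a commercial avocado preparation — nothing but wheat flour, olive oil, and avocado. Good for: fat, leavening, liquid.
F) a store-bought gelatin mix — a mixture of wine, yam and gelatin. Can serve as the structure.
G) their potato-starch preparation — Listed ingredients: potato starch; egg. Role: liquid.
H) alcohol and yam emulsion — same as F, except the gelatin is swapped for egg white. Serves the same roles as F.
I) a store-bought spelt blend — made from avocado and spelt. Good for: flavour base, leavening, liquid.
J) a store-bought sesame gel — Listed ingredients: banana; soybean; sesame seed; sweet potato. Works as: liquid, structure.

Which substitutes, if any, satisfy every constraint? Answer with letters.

A: has wheat flour, so not paleo; has rum, so not alcohol-free (and 1 more) — no
B: has sherry, so not alcohol-free; has egg white, so not egg-free — out
C: has rum, so not alcohol-free; has egg, so not egg-free (and 1 more) — no
D: not usable as a liquid; has coconut cream, so not coconut-free — reject
E: has wheat flour, so not paleo — reject
F: not usable as a liquid; has wine, so not alcohol-free — no
G: has egg, so not egg-free — out
H: not usable as a liquid; has wine, so not alcohol-free (and 1 more) — no
I: has spelt, so not paleo — reject
J: soy is permitted under the paleo carve-out; nothing else excluded — valid

J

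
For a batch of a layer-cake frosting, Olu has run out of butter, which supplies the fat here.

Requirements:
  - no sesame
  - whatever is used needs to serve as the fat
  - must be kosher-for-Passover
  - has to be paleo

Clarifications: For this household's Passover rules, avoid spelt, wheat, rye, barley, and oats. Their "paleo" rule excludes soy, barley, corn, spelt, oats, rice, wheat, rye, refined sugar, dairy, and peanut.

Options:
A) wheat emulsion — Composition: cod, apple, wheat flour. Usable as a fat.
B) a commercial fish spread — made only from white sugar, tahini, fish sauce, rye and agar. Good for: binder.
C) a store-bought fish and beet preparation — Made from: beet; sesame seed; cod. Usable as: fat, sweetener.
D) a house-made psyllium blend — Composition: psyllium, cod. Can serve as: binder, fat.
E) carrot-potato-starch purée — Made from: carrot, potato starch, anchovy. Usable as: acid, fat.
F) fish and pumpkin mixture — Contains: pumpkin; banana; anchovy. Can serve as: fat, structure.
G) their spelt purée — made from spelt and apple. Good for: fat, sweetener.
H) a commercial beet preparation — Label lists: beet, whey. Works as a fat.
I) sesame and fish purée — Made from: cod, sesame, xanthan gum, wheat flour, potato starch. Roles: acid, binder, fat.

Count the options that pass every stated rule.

3

A: has wheat flour, so not kosher-for-Passover; has wheat flour, so not paleo — no
B: not usable as a fat; has rye, so not kosher-for-Passover (and 2 more) — reject
C: has sesame seed, so not sesame-free — no
D: only cod and psyllium; none excluded — keep
E: works as a fat, no sesame, paleo — valid
F: every rule checks out — valid
G: has spelt, so not kosher-for-Passover; has spelt, so not paleo — no
H: has whey, so not paleo — out
I: has wheat flour, so not kosher-for-Passover; has wheat flour, so not paleo (and 1 more) — reject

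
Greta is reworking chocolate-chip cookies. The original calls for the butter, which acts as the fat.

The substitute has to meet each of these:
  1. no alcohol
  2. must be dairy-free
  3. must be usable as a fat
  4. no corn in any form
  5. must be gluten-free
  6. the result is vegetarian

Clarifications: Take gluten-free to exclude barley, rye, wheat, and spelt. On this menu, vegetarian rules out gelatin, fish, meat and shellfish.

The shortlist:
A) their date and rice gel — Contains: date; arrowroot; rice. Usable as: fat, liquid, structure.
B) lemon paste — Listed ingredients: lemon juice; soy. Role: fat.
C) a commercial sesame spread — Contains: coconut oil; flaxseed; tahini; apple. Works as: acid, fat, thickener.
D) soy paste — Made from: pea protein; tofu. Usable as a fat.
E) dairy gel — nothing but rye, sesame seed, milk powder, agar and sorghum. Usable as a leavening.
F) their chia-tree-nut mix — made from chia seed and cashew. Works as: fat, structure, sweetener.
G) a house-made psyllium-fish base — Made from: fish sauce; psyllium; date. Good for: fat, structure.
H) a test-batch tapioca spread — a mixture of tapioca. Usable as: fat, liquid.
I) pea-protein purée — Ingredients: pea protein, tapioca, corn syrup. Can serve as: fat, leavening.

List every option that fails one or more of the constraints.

E, G, I

A: only rice, arrowroot and date; none excluded — OK
B: works as a fat, no alcohol, no dairy — keep
C: every rule checks out — OK
D: only tofu and pea protein; none excluded — OK
E: not usable as a fat; has rye, so not gluten-free (and 1 more) — out
F: nothing on the exclusion list — keep
G: has fish sauce, so not vegetarian — no
H: nothing on the exclusion list — OK
I: has corn syrup, so not corn-free — no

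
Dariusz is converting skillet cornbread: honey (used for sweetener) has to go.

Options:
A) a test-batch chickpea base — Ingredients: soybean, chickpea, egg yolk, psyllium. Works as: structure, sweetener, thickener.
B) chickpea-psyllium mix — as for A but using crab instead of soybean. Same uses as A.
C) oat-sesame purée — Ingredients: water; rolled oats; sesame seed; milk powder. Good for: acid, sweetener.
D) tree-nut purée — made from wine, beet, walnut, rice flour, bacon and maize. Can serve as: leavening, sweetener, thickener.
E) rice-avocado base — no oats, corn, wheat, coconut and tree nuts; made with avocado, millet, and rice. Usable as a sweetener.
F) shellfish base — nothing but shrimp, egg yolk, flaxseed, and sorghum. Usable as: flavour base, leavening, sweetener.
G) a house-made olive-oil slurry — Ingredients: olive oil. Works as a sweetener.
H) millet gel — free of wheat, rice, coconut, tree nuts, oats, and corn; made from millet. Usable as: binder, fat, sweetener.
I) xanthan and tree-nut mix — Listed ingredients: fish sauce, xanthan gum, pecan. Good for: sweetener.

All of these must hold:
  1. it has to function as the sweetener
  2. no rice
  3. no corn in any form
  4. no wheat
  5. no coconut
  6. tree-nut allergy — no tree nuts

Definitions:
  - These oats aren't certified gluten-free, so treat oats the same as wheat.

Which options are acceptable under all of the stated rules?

A, B, F, G, H

A: nothing on the exclusion list — OK
B: every rule checks out — valid
C: has rolled oats, so not wheat-free — no
D: has maize, so not corn-free; has rice flour, so not rice-free (and 1 more) — reject
E: has rice, so not rice-free — reject
F: egg yolk and shrimp etc. — none of it excluded — keep
G: only olive oil; none excluded — OK
H: wheat-free, no corn — valid
I: has pecan, so not tree-nut-free — out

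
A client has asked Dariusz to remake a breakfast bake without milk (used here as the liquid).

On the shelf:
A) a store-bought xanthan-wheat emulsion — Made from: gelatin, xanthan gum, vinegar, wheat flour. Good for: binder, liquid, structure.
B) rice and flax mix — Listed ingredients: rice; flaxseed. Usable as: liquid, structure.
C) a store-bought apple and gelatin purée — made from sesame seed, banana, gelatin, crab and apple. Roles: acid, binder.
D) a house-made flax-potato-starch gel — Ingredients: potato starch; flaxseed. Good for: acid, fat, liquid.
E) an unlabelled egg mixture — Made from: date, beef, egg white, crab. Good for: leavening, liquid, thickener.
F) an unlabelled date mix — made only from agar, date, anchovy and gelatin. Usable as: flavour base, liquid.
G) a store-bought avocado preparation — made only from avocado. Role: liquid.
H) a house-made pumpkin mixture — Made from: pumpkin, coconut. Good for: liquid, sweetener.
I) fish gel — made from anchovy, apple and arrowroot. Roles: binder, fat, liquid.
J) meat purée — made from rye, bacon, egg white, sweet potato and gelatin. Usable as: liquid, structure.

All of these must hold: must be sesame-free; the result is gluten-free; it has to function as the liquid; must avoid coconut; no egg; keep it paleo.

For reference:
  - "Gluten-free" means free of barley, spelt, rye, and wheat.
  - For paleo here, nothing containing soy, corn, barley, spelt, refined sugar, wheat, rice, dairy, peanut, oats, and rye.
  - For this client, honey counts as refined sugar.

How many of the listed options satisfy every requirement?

4

A: has wheat flour, so not gluten-free; has wheat flour, so not paleo — reject
B: has rice, so not paleo — reject
C: not usable as a liquid; has sesame seed, so not sesame-free — reject
D: only flaxseed and potato starch; none excluded — keep
E: has egg white, so not egg-free — reject
F: no egg, no sesame — valid
G: gluten-free, no sesame — valid
H: has coconut, so not coconut-free — reject
I: all constraints satisfied — keep
J: has rye, so not gluten-free; has rye, so not paleo (and 1 more) — reject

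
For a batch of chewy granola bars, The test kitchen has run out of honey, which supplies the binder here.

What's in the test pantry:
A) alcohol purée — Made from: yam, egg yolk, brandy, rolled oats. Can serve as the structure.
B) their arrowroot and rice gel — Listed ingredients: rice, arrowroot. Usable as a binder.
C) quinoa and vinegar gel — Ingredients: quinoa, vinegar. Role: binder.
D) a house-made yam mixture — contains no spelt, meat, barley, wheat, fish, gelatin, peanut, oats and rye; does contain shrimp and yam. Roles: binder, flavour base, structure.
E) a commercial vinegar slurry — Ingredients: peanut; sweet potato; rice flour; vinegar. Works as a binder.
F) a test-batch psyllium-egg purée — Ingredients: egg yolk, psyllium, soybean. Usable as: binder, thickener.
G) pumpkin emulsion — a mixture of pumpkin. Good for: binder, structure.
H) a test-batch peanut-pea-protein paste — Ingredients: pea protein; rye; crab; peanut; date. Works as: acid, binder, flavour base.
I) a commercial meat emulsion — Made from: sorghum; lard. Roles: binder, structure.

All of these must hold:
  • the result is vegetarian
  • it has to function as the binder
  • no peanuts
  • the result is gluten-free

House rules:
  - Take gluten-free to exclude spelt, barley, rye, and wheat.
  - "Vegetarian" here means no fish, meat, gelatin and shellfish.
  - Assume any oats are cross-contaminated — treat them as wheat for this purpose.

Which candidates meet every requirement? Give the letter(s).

A: not usable as a binder; has rolled oats, so not gluten-free — no
B: only rice and arrowroot; none excluded — valid
C: all constraints satisfied — keep
D: has shrimp, so not vegetarian — out
E: has peanut, so not peanut-free — reject
F: works as a binder, no peanut, vegetarian — OK
G: all constraints satisfied — valid
H: has rye, so not gluten-free; has crab, so not vegetarian (and 1 more) — out
I: has lard, so not vegetarian — no

B, C, F, G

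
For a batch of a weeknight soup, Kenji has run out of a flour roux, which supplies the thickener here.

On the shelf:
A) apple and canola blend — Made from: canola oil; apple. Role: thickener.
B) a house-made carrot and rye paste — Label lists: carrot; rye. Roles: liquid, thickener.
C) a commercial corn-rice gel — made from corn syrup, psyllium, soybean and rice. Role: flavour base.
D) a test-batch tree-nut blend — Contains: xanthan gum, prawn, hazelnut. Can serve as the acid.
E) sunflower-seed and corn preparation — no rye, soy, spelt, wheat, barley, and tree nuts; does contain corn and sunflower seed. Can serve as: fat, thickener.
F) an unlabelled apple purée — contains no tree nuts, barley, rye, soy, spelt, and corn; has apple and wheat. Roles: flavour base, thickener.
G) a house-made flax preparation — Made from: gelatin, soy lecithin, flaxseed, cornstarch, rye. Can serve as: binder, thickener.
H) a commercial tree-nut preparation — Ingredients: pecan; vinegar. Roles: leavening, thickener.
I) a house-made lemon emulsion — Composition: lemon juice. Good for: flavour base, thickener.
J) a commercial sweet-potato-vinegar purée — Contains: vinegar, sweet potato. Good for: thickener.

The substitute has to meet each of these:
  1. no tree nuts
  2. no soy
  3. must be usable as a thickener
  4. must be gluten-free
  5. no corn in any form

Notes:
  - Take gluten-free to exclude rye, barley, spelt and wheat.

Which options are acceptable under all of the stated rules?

A, I, J

A: no tree nuts, gluten-free — valid
B: has rye, so not gluten-free — out
C: not usable as a thickener; has soybean, so not soy-free (and 1 more) — no
D: not usable as a thickener; has hazelnut, so not tree-nut-free — no
E: has corn, so not corn-free — out
F: has wheat, so not gluten-free — out
G: has rye, so not gluten-free; has soy lecithin, so not soy-free (and 1 more) — reject
H: has pecan, so not tree-nut-free — out
I: every rule checks out — valid
J: no corn, no soy — keep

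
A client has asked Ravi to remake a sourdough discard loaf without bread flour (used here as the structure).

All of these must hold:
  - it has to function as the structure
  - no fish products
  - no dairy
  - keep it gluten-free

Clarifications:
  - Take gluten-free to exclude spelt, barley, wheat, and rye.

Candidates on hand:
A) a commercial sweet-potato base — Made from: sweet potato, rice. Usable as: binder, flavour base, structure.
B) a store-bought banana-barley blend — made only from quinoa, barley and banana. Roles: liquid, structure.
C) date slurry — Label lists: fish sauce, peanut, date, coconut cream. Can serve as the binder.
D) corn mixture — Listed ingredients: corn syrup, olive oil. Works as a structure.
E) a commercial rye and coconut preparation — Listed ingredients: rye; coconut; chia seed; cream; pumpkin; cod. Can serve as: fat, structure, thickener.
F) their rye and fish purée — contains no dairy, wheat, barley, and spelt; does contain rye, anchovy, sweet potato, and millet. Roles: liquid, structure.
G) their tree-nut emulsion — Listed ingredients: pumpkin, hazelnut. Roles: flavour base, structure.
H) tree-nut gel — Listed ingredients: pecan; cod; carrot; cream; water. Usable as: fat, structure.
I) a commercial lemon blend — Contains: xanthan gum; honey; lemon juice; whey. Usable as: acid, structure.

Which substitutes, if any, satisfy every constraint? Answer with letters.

A, D, G

A: only rice and sweet potato; none excluded — keep
B: has barley, so not gluten-free — out
C: not usable as a structure; has fish sauce, so not fish-free — out
D: only corn syrup and olive oil; none excluded — keep
E: has rye, so not gluten-free; has cod, so not fish-free (and 1 more) — reject
F: has rye, so not gluten-free; has anchovy, so not fish-free — no
G: all constraints satisfied — valid
H: has cod, so not fish-free; has cream, so not dairy-free — reject
I: has whey, so not dairy-free — no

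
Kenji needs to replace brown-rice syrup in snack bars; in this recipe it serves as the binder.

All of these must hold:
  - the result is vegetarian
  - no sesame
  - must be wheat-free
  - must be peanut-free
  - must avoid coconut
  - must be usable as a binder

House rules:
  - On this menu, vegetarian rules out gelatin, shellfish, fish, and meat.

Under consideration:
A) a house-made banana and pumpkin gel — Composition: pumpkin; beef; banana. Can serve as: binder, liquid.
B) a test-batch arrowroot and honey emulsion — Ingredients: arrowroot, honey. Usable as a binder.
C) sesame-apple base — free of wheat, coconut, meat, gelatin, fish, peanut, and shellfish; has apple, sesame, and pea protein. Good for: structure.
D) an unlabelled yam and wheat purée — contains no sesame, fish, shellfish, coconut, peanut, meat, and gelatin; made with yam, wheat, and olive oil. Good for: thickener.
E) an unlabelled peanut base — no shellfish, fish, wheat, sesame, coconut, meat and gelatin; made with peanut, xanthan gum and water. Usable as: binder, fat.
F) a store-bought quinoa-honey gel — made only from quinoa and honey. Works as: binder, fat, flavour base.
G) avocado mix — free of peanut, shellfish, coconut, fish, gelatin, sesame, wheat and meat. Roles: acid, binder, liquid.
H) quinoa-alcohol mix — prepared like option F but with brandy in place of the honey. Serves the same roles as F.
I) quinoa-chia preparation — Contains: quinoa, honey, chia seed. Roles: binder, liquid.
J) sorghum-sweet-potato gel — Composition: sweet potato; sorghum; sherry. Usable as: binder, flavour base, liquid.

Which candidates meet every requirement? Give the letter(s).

A: has beef, so not vegetarian — no
B: every rule checks out — keep
C: not usable as a binder; has sesame, so not sesame-free — out
D: not usable as a binder; has wheat, so not wheat-free — out
E: has peanut, so not peanut-free — reject
F: every rule checks out — keep
G: nothing on the exclusion list — valid
H: every rule checks out — valid
I: no peanut, vegetarian — keep
J: nothing on the exclusion list — valid

B, F, G, H, I, J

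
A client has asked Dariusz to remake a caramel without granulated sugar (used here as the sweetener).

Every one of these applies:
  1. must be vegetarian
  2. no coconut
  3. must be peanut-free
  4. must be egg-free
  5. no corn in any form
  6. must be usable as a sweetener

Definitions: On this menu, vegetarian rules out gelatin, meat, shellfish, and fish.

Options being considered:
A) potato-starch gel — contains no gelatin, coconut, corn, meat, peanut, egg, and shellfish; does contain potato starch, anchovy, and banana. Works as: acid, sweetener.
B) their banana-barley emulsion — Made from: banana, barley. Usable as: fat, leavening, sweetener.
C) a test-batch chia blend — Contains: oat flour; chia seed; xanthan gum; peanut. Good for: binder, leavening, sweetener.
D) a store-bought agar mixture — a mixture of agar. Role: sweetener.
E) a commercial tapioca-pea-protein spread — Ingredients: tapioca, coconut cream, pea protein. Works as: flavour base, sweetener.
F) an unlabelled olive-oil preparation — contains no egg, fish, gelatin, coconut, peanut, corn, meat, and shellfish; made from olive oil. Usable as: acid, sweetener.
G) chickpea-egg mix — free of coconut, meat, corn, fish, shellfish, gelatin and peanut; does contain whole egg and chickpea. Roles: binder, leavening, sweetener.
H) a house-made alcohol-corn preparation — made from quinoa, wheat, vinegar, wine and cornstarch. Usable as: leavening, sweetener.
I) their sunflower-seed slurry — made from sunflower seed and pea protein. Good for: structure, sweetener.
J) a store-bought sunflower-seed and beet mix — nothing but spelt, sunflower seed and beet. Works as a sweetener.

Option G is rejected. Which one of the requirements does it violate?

usable as a sweetener: satisfied
vegetarian: satisfied
peanut-free: satisfied
coconut-free: satisfied
egg-free: has whole egg — fails
corn-free: satisfied

egg-free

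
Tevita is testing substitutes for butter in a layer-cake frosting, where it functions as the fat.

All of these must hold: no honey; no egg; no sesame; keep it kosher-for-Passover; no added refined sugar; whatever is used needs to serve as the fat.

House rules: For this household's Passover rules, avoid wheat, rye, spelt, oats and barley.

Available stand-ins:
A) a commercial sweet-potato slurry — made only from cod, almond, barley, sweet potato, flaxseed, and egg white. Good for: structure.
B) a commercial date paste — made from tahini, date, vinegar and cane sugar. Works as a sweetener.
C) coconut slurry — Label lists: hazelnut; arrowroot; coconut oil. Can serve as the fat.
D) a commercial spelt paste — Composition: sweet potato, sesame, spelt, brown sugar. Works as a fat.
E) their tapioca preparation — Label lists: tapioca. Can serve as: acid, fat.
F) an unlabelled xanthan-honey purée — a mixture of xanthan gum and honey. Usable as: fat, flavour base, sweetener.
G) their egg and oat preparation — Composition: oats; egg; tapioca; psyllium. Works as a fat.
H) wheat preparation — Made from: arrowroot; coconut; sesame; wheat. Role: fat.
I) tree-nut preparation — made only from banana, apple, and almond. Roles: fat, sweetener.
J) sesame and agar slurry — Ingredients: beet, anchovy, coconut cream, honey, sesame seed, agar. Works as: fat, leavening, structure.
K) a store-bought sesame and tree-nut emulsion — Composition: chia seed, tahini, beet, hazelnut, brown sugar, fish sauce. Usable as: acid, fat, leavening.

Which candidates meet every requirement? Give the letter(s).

C, E, I

A: not usable as a fat; has barley, so not kosher-for-Passover (and 1 more) — no
B: not usable as a fat; has tahini, so not sesame-free (and 1 more) — no
C: no egg, no refined sugar — valid
D: has spelt, so not kosher-for-Passover; has sesame, so not sesame-free (and 1 more) — reject
E: only tapioca; none excluded — valid
F: has honey, so not honey-free — no
G: has oats, so not kosher-for-Passover; has egg, so not egg-free — no
H: has wheat, so not kosher-for-Passover; has sesame, so not sesame-free — reject
I: only almond, banana and apple; none excluded — OK
J: has sesame seed, so not sesame-free; has honey, so not honey-free — out
K: has tahini, so not sesame-free; has brown sugar, so not no-added-sugar — out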